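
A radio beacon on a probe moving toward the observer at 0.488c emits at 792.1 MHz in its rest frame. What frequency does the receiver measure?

Relativistic Doppler for frequency: f' = f₀ · √((1 + β)/(1 − β)).
f' = 792.1 × √(1.4880/0.5120) = 792.1 × 1.70477 ≈ 1350.4 MHz.

1350.4 MHz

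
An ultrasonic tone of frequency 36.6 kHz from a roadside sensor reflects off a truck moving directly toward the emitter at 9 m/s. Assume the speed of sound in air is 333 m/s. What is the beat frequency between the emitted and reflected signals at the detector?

2033 Hz

The truck first receives the wave as a moving observer: f₁ = f₀ · (v + u)/v = 36.6 × (333 + 9)/333 ≈ 37.589 kHz.
On reflection it acts as a source moving toward the stationary detector: f₂ = f₁ · v/(v − u) = 37.589 × 333/324 ≈ 38.633 kHz.
Equivalently f₂ = f₀ · (v + u)/(v − u).
Beat frequency (with f₀ = 36600 Hz): |f₂ − f₀| = 2u·f₀/(v − u) = 2 × 9 × 36600/324 ≈ 2033 Hz.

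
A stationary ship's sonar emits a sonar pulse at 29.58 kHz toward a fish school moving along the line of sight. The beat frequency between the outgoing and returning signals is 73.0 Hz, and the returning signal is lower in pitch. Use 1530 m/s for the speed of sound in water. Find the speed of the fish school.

1.89 m/s

Double Doppler shift off a moving reflector: f₂ = f₀ · (v + u)/(v − u) (u > 0 toward emitter).
Returning signal is lower, so f₂ = f₀ − Δf = 29580 − 73 = 29507 Hz.
Rearranging, u = v · (f₂ − f₀)/(f₂ + f₀) = 1530 × -73/59087 ≈ -1.89 m/s.
So the fish school is moving at 1.89 m/s away from the emitter.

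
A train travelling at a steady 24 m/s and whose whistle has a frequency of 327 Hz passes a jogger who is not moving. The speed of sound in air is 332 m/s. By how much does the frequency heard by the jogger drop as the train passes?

47.5 Hz

Approaching: f₁ = f · v/(v − v_s) = 327 × 332/308 ≈ 352.5 Hz.
Receding: f₂ = f · v/(v + v_s) = 327 × 332/356 ≈ 305.0 Hz.
Drop: f₁ − f₂ = 2f·v·v_s/(v² − v_s²) = 2 × 327 × 332 × 24/(332² − 24²) ≈ 47.5 Hz.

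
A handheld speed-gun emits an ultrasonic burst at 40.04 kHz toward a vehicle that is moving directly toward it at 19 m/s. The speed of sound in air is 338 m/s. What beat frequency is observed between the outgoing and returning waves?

At the vehicle (a moving observer), f₁ = f₀ · (v + u)/v = 40.04 × 357/338 ≈ 42.29 kHz.
The reflection then acts as a moving source: f₂ = f₁ · v/(v − u) ≈ 44.81 kHz.
Beat frequency (with f₀ = 40040 Hz): |f₂ − f₀| = 2u·f₀/(v − u) = 2 × 19 × 40040/319 ≈ 4770 Hz.

4770 Hz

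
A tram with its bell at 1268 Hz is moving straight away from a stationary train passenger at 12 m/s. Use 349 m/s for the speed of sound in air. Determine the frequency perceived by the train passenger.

Moving source, stationary observer: f' = f · v/(v + v_s) since the source is receding.
f' = 1268 × 349/(349 + 12) = 1268 × 349/361 ≈ 1226 Hz.

1226 Hz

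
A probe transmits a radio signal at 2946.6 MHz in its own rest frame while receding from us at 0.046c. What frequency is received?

Relativistic Doppler for frequency: f' = f₀ · √((1 − β)/(1 + β)).
f' = 2946.6 × √(0.9540/1.0460) = 2946.6 × 0.95501 ≈ 2814.0 MHz.

2814.0 MHz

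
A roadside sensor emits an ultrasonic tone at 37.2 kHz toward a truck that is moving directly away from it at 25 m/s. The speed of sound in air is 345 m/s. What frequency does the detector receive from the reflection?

32.2 kHz

At the truck (a moving observer), f₁ = f₀ · (v − u)/v = 37.2 × 320/345 ≈ 34.5 kHz.
On reflection it acts as a source moving away from the stationary detector: f₂ = f₁ · v/(v + u) = 34.5 × 345/370 ≈ 32.2 kHz.
Equivalently f₂ = f₀ · (v − u)/(v + u).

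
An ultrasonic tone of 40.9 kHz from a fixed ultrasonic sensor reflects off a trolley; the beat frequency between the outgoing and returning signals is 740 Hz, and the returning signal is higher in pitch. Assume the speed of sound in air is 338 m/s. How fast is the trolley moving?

3.0 m/s

Double Doppler shift off a moving reflector: f₂ = f₀ · (v + u)/(v − u) (u > 0 toward emitter).
Returning signal is higher, so f₂ = f₀ + Δf = 40900 + 740 = 41640 Hz.
Rearranging, u = v · (f₂ − f₀)/(f₂ + f₀) = 338 × 740/82540 ≈ 3.0 m/s.
So the trolley is moving at 3.0 m/s toward the emitter.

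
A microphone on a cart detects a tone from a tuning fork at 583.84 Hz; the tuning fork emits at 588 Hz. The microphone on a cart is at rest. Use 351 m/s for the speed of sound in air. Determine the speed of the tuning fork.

f' < f, so the tuning fork is receding.
f' = f · v/(v + v_s) ⇒ v_s = v · |1 − f/f'|.
v_s = 351 × |1 − 588/583.84| = 351 × 0.007125 ≈ 2.50 m/s.

2.50 m/s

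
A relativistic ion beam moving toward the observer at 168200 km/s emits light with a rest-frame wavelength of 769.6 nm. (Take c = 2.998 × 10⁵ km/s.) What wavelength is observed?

408.1 nm

β = v/c = 168200/299800 = 0.5610.
Relativistic Doppler for wavelength: λ' = λ₀ · √((1 − β)/(1 + β)).
λ' = 769.6 × √(0.4390/1.5610) = 769.6 × 0.53028 ≈ 408.1 nm.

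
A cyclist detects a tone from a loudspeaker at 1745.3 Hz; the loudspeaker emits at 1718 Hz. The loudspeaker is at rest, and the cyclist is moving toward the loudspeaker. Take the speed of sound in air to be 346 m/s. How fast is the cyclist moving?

f' = f · (v + v_o)/v ⇒ v_o = v · |f'/f − 1|.
v_o = 346 × |1745.3/1718 − 1| = 346 × 0.01589 ≈ 5.5 m/s.

5.5 m/s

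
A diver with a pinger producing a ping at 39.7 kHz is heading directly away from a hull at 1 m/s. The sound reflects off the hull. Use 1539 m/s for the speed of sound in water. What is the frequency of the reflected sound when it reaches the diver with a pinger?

39.6 kHz

The hull receives the sound from a moving source: f₁ = f₀ · v/(v + v_e) = 39.7 × 1539/1540 ≈ 39.7 kHz.
On the return leg the diver with a pinger is a moving observer: f₂ = f₁ · (v − v_e)/v = 39.7 × 1538/1539 ≈ 39.6 kHz.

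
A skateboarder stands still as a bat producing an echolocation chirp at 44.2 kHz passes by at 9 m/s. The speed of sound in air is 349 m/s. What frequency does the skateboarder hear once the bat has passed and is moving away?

Receding: f₂ = f · v/(v + v_s) = 44.2 × 349/358 ≈ 43.1 kHz.

43.1 kHz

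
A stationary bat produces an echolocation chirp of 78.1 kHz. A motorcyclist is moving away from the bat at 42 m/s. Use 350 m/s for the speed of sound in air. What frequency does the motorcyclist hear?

Only the observer moves, away from the source, so f' = f · (v − v_o)/v.
f' = 78.1 × (350 − 42)/350 = 78.1 × 308/350 ≈ 68.7 kHz.

68.7 kHz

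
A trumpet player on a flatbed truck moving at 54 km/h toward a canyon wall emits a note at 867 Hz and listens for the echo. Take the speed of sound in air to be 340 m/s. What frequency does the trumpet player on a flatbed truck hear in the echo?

947 Hz

54 km/h = 15 m/s.
The canyon wall receives the sound from a moving source: f₁ = f₀ · v/(v − v_e) = 867 × 340/325 ≈ 907 Hz.
On the return leg the trumpet player on a flatbed truck is a moving observer: f₂ = f₁ · (v + v_e)/v = 907 × 355/340 ≈ 947 Hz.
Equivalently f₂ = f₀ · (v + v_e)/(v − v_e).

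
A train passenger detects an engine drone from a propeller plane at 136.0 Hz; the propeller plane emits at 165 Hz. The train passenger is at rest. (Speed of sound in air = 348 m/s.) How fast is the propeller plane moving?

74 m/s

f' < f, so the propeller plane is receding.
f' = f · v/(v + v_s) ⇒ v_s = v · |1 − f/f'|.
v_s = 348 × |1 − 165/136.0| = 348 × 0.2132 ≈ 74 m/s.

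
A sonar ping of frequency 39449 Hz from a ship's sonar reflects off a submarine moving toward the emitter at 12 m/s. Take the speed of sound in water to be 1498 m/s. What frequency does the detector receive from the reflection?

At the submarine (a moving observer), f₁ = f₀ · (v + u)/v = 39449 × 1510/1498 ≈ 39765 Hz.
The reflection then acts as a moving source: f₂ = f₁ · v/(v − u) ≈ 40086 Hz.

40086 Hz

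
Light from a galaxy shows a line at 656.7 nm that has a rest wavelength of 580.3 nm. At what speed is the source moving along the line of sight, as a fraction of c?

λ'/λ₀ = 1.1317 > 1 (redshift), so the source is receding.
λ'/λ₀ = √((1 + β)/(1 − β)) for a receding source ⇒ β = (r² − 1)/(r² + 1) with r = λ'/λ₀.
β = (1.2806 − 1)/(1.2806 + 1) ≈ 0.123.

0.123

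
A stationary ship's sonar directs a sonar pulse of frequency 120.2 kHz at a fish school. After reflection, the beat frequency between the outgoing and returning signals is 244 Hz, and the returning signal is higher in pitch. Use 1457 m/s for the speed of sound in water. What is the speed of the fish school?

Double Doppler shift off a moving reflector: f₂ = f₀ · (v + u)/(v − u) (u > 0 toward emitter).
Returning signal is higher, so f₂ = f₀ + Δf = 120200 + 244 = 120444 Hz.
Rearranging, u = v · (f₂ − f₀)/(f₂ + f₀) = 1457 × 244/240644 ≈ 1.48 m/s.
So the fish school is moving at 1.48 m/s toward the emitter.

1.48 m/s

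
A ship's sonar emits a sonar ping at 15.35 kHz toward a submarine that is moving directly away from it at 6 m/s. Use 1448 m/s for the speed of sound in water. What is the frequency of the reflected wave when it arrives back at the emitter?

The submarine first receives the wave as a moving observer: f₁ = f₀ · (v − u)/v = 15.35 × (1448 − 6)/1448 ≈ 15.29 kHz.
On reflection it acts as a source moving away from the stationary detector: f₂ = f₁ · v/(v + u) = 15.29 × 1448/1454 ≈ 15.22 kHz.
Equivalently f₂ = f₀ · (v − u)/(v + u).

15.22 kHz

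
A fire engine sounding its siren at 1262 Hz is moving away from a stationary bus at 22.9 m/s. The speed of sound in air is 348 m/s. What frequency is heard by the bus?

1184 Hz

Only the source moves, away from the listener, so f' = f · v/(v + v_s).
f' = 1262 × 348/(348 + 22.9) = 1262 × 348/370.9 ≈ 1184 Hz.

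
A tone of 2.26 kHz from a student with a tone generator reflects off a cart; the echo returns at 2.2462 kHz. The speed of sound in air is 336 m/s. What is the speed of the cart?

Double Doppler shift off a moving reflector: f₂ = f₀ · (v + u)/(v − u) (u > 0 toward emitter).
Rearranging, u = v · (f₂ − f₀)/(f₂ + f₀) = 336 × -0.0138/4.5062 ≈ -1.03 m/s.
So the cart is moving at 1.03 m/s away from the emitter.

1.03 m/s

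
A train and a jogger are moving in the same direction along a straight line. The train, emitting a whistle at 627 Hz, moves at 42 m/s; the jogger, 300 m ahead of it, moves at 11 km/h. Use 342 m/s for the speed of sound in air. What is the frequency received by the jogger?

11 km/h = 3.056 m/s.
The jogger is ahead, so the train is moving toward it while the jogger is moving away from the train.
General Doppler shift: f' = f · (v − v_o)/(v − v_s).
f' = 627 × (342 − 3.056)/(342 − 42) = 627 × 338.94/300 ≈ 708 Hz.

708 Hz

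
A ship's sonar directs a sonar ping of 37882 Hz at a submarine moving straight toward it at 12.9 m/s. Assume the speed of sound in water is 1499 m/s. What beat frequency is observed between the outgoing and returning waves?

The submarine first receives the wave as a moving observer: f₁ = f₀ · (v + u)/v = 37882 × (1499 + 12.9)/1499 ≈ 38208 Hz.
On reflection it acts as a source moving toward the stationary detector: f₂ = f₁ · v/(v − u) = 38208 × 1499/1486.1 ≈ 38540 Hz.
Equivalently f₂ = f₀ · (v + u)/(v − u).
Beat frequency: |f₂ − f₀| = 2u·f₀/(v − u) = 2 × 12.9 × 37882/1486.1 ≈ 658 Hz.

658 Hz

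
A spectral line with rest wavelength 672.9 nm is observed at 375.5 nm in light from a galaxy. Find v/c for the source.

λ'/λ₀ = 0.5580 < 1 (blueshift), so the source is approaching.
λ'/λ₀ = √((1 − β)/(1 + β)) for an approaching source ⇒ β = (1 − r²)/(1 + r²) with r = λ'/λ₀.
β = (1 − 0.3114)/(1 + 0.3114) ≈ 0.525.

0.525c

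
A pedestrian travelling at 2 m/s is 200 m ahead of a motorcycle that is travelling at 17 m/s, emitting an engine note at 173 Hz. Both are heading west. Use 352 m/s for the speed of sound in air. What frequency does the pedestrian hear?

The pedestrian is ahead, so the motorcycle is moving toward it while the pedestrian is moving away from the motorcycle.
Both move, so f' = f · (v − v_o)/(v − v_s).
f' = 173 × (352 − 2)/(352 − 17) = 173 × 350/335 ≈ 181 Hz.

181 Hz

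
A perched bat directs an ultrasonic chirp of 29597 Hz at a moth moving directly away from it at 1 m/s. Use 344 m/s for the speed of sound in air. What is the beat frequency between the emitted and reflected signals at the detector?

172 Hz

At the moth (a moving observer), f₁ = f₀ · (v − u)/v = 29597 × 343/344 ≈ 29511.0 Hz.
The reflection then acts as a moving source: f₂ = f₁ · v/(v + u) ≈ 29425.4 Hz.
Equivalently f₂ = f₀ · (v − u)/(v + u).
Beat frequency: |f₂ − f₀| = 2u·f₀/(v + u) = 2 × 1 × 29597/345 ≈ 172 Hz.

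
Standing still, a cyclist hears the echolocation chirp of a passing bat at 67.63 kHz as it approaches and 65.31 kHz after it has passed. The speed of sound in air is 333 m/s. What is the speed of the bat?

f₁/f₂ = (v + v_s)/(v − v_s), so v_s = v · (f₁ − f₂)/(f₁ + f₂).
v_s = 333 × (67.63 − 65.31)/(67.63 + 65.31) = 333 × 2.32/132.94 ≈ 5.8 m/s.

5.8 m/s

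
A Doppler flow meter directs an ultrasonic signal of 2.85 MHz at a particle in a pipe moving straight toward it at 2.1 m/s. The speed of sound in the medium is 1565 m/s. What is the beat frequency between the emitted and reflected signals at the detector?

7659 Hz

At the particle in a pipe (a moving observer), f₁ = f₀ · (v + u)/v = 2.85 × 1567.1/1565 ≈ 2.85382 MHz.
On reflection it acts as a source moving toward the stationary detector: f₂ = f₁ · v/(v − u) = 2.85382 × 1565/1562.9 ≈ 2.85766 MHz.
Beat frequency (with f₀ = 2850000 Hz): |f₂ − f₀| = 2u·f₀/(v − u) = 2 × 2.1 × 2850000/1562.9 ≈ 7659 Hz.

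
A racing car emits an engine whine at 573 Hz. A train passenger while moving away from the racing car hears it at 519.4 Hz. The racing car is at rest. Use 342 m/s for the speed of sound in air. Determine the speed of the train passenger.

f' = f · (v − v_o)/v ⇒ v_o = v · |f'/f − 1|.
v_o = 342 × |519.4/573 − 1| = 342 × 0.09354 ≈ 32 m/s.

32 m/s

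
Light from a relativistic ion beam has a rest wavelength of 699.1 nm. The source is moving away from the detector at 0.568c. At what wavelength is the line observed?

Relativistic Doppler for wavelength: λ' = λ₀ · √((1 + β)/(1 − β)).
λ' = 699.1 × √(1.5680/0.4320) = 699.1 × 1.90516 ≈ 1331.9 nm.

1331.9 nm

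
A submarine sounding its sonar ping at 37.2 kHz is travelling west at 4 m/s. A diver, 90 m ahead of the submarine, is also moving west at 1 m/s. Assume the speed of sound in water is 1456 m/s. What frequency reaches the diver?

The diver is ahead, so the submarine is moving toward it while the diver is moving away from the submarine.
Both move, so f' = f · (v − v_o)/(v − v_s).
f' = 37.2 × (1456 − 1)/(1456 − 4) = 37.2 × 1455/1452 ≈ 37.3 kHz.

37.3 kHz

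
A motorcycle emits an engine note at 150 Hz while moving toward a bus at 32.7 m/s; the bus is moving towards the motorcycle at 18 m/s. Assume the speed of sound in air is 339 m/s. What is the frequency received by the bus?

175 Hz

Both move, so f' = f · (v + v_o)/(v − v_s).
f' = 150 × (339 + 18)/(339 − 32.7) = 150 × 357/306.3 ≈ 175 Hz.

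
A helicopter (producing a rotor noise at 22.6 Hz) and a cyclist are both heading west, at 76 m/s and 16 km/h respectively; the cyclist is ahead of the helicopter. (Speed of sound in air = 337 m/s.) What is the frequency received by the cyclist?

16 km/h = 4.444 m/s.
The cyclist is ahead, so the helicopter is moving toward it while the cyclist is moving away from the helicopter.
Both move, so f' = f · (v − v_o)/(v − v_s).
f' = 22.6 × (337 − 4.444)/(337 − 76) = 22.6 × 332.56/261 ≈ 28.8 Hz.

28.8 Hz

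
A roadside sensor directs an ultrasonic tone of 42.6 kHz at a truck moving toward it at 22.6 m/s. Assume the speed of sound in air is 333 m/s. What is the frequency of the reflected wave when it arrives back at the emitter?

48.8 kHz

At the truck (a moving observer), f₁ = f₀ · (v + u)/v = 42.6 × 355.6/333 ≈ 45.5 kHz.
On reflection it acts as a source moving toward the stationary detector: f₂ = f₁ · v/(v − u) = 45.5 × 333/310.4 ≈ 48.8 kHz.
Equivalently f₂ = f₀ · (v + u)/(v − u).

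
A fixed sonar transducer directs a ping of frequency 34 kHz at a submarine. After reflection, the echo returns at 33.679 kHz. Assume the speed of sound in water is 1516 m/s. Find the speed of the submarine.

7.2 m/s

Double Doppler shift off a moving reflector: f₂ = f₀ · (v + u)/(v − u) (u > 0 toward emitter).
Rearranging, u = v · (f₂ − f₀)/(f₂ + f₀) = 1516 × -0.321/67.679 ≈ -7.2 m/s.
So the submarine is moving at 7.2 m/s away from the emitter.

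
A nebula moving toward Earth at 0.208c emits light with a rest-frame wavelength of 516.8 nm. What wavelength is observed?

Relativistic Doppler for wavelength: λ' = λ₀ · √((1 − β)/(1 + β)).
λ' = 516.8 × √(0.7920/1.2080) = 516.8 × 0.80971 ≈ 418.5 nm.

418.5 nm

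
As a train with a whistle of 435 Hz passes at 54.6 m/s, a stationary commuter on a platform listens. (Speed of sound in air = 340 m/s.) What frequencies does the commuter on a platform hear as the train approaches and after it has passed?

518 Hz approaching; 375 Hz receding

Approaching: f₁ = f · v/(v − v_s) = 435 × 340/285.4 ≈ 518 Hz.
Receding: f₂ = f · v/(v + v_s) = 435 × 340/394.6 ≈ 375 Hz.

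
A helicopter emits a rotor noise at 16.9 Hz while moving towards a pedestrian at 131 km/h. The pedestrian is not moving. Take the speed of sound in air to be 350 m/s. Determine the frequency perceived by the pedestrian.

131 km/h = 36.39 m/s.
Moving source, stationary observer: f' = f · v/(v − v_s) since the source is approaching.
f' = 16.9 × 350/(350 − 36.39) = 16.9 × 350/313.6 ≈ 18.9 Hz.

18.9 Hz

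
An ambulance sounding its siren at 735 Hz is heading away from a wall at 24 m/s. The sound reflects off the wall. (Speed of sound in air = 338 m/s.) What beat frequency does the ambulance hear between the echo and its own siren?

97 Hz

The wall receives the sound from a moving source: f₁ = f₀ · v/(v + v_e) = 735 × 338/362 ≈ 686.3 Hz.
On the return leg the ambulance is a moving observer: f₂ = f₁ · (v − v_e)/v = 686.3 × 314/338 ≈ 637.5 Hz.
Equivalently f₂ = f₀ · (v − v_e)/(v + v_e).
Beat against the emitted tone: |f₂ − f₀| = 2v_e·f₀/(v + v_e) = 2 × 24 × 735/362 ≈ 97 Hz.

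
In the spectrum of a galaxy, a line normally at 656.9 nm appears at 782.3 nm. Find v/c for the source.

0.173c

λ'/λ₀ = 1.1909 > 1 (redshift), so the source is receding.
λ'/λ₀ = √((1 + β)/(1 − β)) for a receding source ⇒ β = (r² − 1)/(r² + 1) with r = λ'/λ₀.
β = (1.4182 − 1)/(1.4182 + 1) ≈ 0.173.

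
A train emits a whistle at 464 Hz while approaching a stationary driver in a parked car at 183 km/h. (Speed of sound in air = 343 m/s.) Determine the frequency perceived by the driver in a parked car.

183 km/h = 50.83 m/s.
Only the source moves, toward the listener, so f' = f · v/(v − v_s).
f' = 464 × 343/(343 − 50.83) = 464 × 343/292.2 ≈ 545 Hz.

545 Hz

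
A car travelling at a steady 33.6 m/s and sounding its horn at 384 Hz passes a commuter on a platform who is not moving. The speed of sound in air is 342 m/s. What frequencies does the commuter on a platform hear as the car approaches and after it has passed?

Approaching: f₁ = f · v/(v − v_s) = 384 × 342/308.4 ≈ 426 Hz.
Receding: f₂ = f · v/(v + v_s) = 384 × 342/375.6 ≈ 350 Hz.

426 Hz approaching; 350 Hz receding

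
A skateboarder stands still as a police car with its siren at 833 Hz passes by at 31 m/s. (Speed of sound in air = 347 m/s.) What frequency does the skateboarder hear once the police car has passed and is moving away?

765 Hz

Receding: f₂ = f · v/(v + v_s) = 833 × 347/378 ≈ 765 Hz.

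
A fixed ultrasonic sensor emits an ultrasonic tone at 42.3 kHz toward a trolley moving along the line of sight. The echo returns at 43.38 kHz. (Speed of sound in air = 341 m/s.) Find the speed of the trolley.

4.3 m/s

Double Doppler shift off a moving reflector: f₂ = f₀ · (v + u)/(v − u) (u > 0 toward emitter).
Rearranging, u = v · (f₂ − f₀)/(f₂ + f₀) = 341 × 1.08/85.68 ≈ 4.3 m/s.
So the trolley is moving at 4.3 m/s toward the emitter.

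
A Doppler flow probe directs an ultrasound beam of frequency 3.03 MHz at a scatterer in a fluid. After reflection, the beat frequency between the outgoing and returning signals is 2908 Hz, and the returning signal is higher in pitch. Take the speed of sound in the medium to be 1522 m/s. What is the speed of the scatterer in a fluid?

Double Doppler shift off a moving reflector: f₂ = f₀ · (v + u)/(v − u) (u > 0 toward emitter).
Returning signal is higher, so f₂ = f₀ + Δf = 3030000 + 2908 = 3032908 Hz.
Rearranging, u = v · (f₂ − f₀)/(f₂ + f₀) = 1522 × 2908/6062908 ≈ 0.73 m/s.
So the scatterer in a fluid is moving at 0.73 m/s toward the emitter.

0.73 m/s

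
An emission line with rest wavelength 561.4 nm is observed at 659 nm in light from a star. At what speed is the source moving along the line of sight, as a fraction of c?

λ'/λ₀ = 1.1739 > 1 (redshift), so the source is receding.
λ'/λ₀ = √((1 + β)/(1 − β)) for a receding source ⇒ β = (r² − 1)/(r² + 1) with r = λ'/λ₀.
β = (1.3779 − 1)/(1.3779 + 1) ≈ 0.159.

0.159c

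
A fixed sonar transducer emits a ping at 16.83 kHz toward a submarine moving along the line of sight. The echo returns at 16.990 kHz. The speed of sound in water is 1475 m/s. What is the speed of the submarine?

7.0 m/s

Double Doppler shift off a moving reflector: f₂ = f₀ · (v + u)/(v − u) (u > 0 toward emitter).
Rearranging, u = v · (f₂ − f₀)/(f₂ + f₀) = 1475 × 0.160/33.820 ≈ 7.0 m/s.
So the submarine is moving at 7.0 m/s toward the emitter.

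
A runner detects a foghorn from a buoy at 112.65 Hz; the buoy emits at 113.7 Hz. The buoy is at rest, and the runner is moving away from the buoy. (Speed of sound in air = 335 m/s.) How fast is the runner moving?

3.1 m/s

f' = f · (v − v_o)/v ⇒ v_o = v · |f'/f − 1|.
v_o = 335 × |112.65/113.7 − 1| = 335 × 0.009235 ≈ 3.1 m/s.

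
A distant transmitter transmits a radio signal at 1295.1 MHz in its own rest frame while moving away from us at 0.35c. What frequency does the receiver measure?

898.7 MHz

Relativistic Doppler for frequency: f' = f₀ · √((1 − β)/(1 + β)).
f' = 1295.1 × √(0.6500/1.3500) = 1295.1 × 0.69389 ≈ 898.7 MHz.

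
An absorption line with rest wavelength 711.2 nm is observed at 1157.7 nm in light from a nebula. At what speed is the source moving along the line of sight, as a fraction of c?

0.452

λ'/λ₀ = 1.6278 > 1 (redshift), so the source is receding.
λ'/λ₀ = √((1 + β)/(1 − β)) for a receding source ⇒ β = (r² − 1)/(r² + 1) with r = λ'/λ₀.
β = (2.6498 − 1)/(2.6498 + 1) ≈ 0.452.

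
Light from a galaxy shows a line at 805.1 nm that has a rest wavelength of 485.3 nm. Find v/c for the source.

0.467

λ'/λ₀ = 1.6590 > 1 (redshift), so the source is receding.
λ'/λ₀ = √((1 + β)/(1 − β)) for a receding source ⇒ β = (r² − 1)/(r² + 1) with r = λ'/λ₀.
β = (2.7522 − 1)/(2.7522 + 1) ≈ 0.467.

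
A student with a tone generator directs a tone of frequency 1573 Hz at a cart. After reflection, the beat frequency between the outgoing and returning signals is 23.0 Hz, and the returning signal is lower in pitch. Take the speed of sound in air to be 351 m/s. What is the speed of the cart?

Double Doppler shift off a moving reflector: f₂ = f₀ · (v + u)/(v − u) (u > 0 toward emitter).
Returning signal is lower, so f₂ = f₀ − Δf = 1573 − 23 = 1550 Hz.
Rearranging, u = v · (f₂ − f₀)/(f₂ + f₀) = 351 × -23/3123 ≈ -2.59 m/s.
So the cart is moving at 2.59 m/s away from the emitter.

2.59 m/s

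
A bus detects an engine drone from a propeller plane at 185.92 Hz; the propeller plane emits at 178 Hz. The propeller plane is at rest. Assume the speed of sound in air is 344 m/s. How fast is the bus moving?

f' > f, so the bus is approaching.
f' = f · (v + v_o)/v ⇒ v_o = v · |f'/f − 1|.
v_o = 344 × |185.92/178 − 1| = 344 × 0.04449 ≈ 15.3 m/s.

15.3 m/s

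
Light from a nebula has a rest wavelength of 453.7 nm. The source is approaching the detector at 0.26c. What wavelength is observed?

347.7 nm

Relativistic Doppler for wavelength: λ' = λ₀ · √((1 − β)/(1 + β)).
λ' = 453.7 × √(0.7400/1.2600) = 453.7 × 0.76636 ≈ 347.7 nm.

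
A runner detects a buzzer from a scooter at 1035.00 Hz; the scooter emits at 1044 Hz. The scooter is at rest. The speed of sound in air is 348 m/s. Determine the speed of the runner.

3.00 m/s

f' < f, so the runner is receding.
f' = f · (v − v_o)/v ⇒ v_o = v · |f'/f − 1|.
v_o = 348 × |1035.00/1044 − 1| = 348 × 0.008621 ≈ 3.00 m/s.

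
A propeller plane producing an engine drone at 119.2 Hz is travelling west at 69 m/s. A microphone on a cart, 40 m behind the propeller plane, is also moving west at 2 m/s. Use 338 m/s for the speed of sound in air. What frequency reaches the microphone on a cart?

100 Hz

The microphone on a cart is behind, so the propeller plane is moving away from it while the microphone on a cart is moving toward the propeller plane.
With source receding and observer approaching, f' = f · (v + v_o)/(v + v_s).
f' = 119.2 × (338 + 2)/(338 + 69) = 119.2 × 340/407 ≈ 100 Hz.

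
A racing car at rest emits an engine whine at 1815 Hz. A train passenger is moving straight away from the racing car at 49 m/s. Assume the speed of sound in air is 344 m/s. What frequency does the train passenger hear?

Only the observer moves, away from the source, so f' = f · (v − v_o)/v.
f' = 1815 × (344 − 49)/344 = 1815 × 295/344 ≈ 1556 Hz.

1556 Hz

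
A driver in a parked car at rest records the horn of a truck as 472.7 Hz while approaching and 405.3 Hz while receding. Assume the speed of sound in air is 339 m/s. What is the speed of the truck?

26 m/s

f₁/f₂ = (v + v_s)/(v − v_s), so v_s = v · (f₁ − f₂)/(f₁ + f₂).
v_s = 339 × (472.7 − 405.3)/(472.7 + 405.3) = 339 × 67.4/878.0 ≈ 26 m/s.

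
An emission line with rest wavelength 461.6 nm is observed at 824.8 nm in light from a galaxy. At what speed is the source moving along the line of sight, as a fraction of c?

0.523

λ'/λ₀ = 1.7868 > 1 (redshift), so the source is receding.
λ'/λ₀ = √((1 + β)/(1 − β)) for a receding source ⇒ β = (r² − 1)/(r² + 1) with r = λ'/λ₀.
β = (3.1928 − 1)/(3.1928 + 1) ≈ 0.523.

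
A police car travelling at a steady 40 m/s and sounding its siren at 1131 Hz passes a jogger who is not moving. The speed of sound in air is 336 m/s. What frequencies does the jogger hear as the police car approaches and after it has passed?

Approaching: f₁ = f · v/(v − v_s) = 1131 × 336/296 ≈ 1284 Hz.
Receding: f₂ = f · v/(v + v_s) = 1131 × 336/376 ≈ 1011 Hz.

1284 Hz approaching; 1011 Hz receding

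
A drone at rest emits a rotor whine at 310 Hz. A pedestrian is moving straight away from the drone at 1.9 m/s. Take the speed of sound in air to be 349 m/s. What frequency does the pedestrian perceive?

Only the observer moves, away from the source, so f' = f · (v − v_o)/v.
f' = 310 × (349 − 1.9)/349 = 310 × 347.1/349 ≈ 308 Hz.

308 Hz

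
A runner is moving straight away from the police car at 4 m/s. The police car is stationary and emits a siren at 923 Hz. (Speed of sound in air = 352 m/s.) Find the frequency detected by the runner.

913 Hz

Moving observer, stationary source: f' = f · (v − v_o)/v.
f' = 923 × (352 − 4)/352 = 923 × 348/352 ≈ 913 Hz.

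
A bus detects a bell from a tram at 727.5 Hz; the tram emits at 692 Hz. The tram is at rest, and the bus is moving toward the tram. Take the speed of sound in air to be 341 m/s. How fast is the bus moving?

f' = f · (v + v_o)/v ⇒ v_o = v · |f'/f − 1|.
v_o = 341 × |727.5/692 − 1| = 341 × 0.0513 ≈ 17.5 m/s.

17.5 m/s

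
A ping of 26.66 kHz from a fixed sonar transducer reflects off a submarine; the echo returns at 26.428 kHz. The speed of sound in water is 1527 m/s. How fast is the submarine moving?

6.7 m/s

Double Doppler shift off a moving reflector: f₂ = f₀ · (v + u)/(v − u) (u > 0 toward emitter).
Rearranging, u = v · (f₂ − f₀)/(f₂ + f₀) = 1527 × -0.232/53.088 ≈ -6.7 m/s.
So the submarine is moving at 6.7 m/s away from the emitter.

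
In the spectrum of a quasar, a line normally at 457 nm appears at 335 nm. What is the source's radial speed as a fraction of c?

0.301

λ'/λ₀ = 0.7330 < 1 (blueshift), so the source is approaching.
λ'/λ₀ = √((1 − β)/(1 + β)) for an approaching source ⇒ β = (1 − r²)/(1 + r²) with r = λ'/λ₀.
β = (1 − 0.5373)/(1 + 0.5373) ≈ 0.301.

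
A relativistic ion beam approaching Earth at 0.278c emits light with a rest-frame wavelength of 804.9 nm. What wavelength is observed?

605.0 nm

Relativistic Doppler for wavelength: λ' = λ₀ · √((1 − β)/(1 + β)).
λ' = 804.9 × √(0.7220/1.2780) = 804.9 × 0.75163 ≈ 605.0 nm.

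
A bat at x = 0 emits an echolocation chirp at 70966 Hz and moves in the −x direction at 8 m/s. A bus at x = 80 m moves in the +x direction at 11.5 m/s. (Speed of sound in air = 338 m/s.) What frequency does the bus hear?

The observer lies on the +x side, so the source is heading away from the observer and the observer is heading away from the source.
General Doppler shift: f' = f · (v − v_o)/(v + v_s).
f' = 70966 × (338 − 11.5)/(338 + 8) = 70966 × 326.5/346 ≈ 66966 Hz.

66966 Hz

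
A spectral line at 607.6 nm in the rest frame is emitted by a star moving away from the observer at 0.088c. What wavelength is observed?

Relativistic Doppler for wavelength: λ' = λ₀ · √((1 + β)/(1 − β)).
λ' = 607.6 × √(1.0880/0.9120) = 607.6 × 1.09224 ≈ 663.6 nm.

663.6 nm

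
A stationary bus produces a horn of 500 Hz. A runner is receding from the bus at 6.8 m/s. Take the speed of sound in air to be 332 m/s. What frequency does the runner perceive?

490 Hz

Moving observer, stationary source: f' = f · (v − v_o)/v.
f' = 500 × (332 − 6.8)/332 = 500 × 325.2/332 ≈ 490 Hz.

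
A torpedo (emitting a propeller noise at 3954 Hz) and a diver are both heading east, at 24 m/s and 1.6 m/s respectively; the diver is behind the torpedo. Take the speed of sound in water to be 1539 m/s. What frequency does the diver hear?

The diver is behind, so the torpedo is moving away from it while the diver is moving toward the torpedo.
General Doppler shift: f' = f · (v + v_o)/(v + v_s).
f' = 3954 × (1539 + 1.6)/(1539 + 24) = 3954 × 1540.6/1563 ≈ 3897 Hz.

3897 Hz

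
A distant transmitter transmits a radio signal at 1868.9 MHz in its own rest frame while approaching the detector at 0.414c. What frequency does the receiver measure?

2903.1 MHz

Relativistic Doppler for frequency: f' = f₀ · √((1 + β)/(1 − β)).
f' = 1868.9 × √(1.4140/0.5860) = 1868.9 × 1.55337 ≈ 2903.1 MHz.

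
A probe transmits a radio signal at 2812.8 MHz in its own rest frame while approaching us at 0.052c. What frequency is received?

2963.1 MHz

Relativistic Doppler for frequency: f' = f₀ · √((1 + β)/(1 − β)).
f' = 2812.8 × √(1.0520/0.9480) = 2812.8 × 1.05343 ≈ 2963.1 MHz.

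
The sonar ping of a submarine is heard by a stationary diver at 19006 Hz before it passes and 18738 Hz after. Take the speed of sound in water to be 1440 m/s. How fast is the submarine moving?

f₁/f₂ = (v + v_s)/(v − v_s), so v_s = v · (f₁ − f₂)/(f₁ + f₂).
v_s = 1440 × (19006 − 18738)/(19006 + 18738) = 1440 × 268/37744 ≈ 10.2 m/s.

10.2 m/s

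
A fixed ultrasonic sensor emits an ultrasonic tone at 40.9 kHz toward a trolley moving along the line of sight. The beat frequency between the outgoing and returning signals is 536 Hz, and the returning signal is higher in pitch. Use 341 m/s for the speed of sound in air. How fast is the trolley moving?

2.22 m/s

Double Doppler shift off a moving reflector: f₂ = f₀ · (v + u)/(v − u) (u > 0 toward emitter).
Returning signal is higher, so f₂ = f₀ + Δf = 40900 + 536 = 41436 Hz.
Rearranging, u = v · (f₂ − f₀)/(f₂ + f₀) = 341 × 536/82336 ≈ 2.22 m/s.
So the trolley is moving at 2.22 m/s toward the emitter.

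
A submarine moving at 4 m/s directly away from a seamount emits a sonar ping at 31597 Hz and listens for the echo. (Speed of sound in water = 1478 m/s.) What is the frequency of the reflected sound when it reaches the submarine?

31426 Hz

The seamount receives the sound from a moving source: f₁ = f₀ · v/(v + v_e) = 31597 × 1478/1482 ≈ 31512 Hz.
On the return leg the submarine is a moving observer: f₂ = f₁ · (v − v_e)/v = 31512 × 1474/1478 ≈ 31426 Hz.
Equivalently f₂ = f₀ · (v − v_e)/(v + v_e).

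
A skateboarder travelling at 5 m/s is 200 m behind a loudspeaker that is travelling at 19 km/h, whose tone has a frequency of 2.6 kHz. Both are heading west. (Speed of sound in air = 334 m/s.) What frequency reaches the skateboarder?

19 km/h = 5.278 m/s.
The skateboarder is behind, so the loudspeaker is moving away from it while the skateboarder is moving toward the loudspeaker.
Both move, so f' = f · (v + v_o)/(v + v_s).
f' = 2.6 × (334 + 5)/(334 + 5.278) = 2.6 × 339/339.28 ≈ 2.60 kHz.

2.60 kHz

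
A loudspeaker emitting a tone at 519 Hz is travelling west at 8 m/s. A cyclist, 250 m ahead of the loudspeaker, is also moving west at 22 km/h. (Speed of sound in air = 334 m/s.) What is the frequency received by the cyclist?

522 Hz

22 km/h = 6.111 m/s.
The cyclist is ahead, so the loudspeaker is moving toward it while the cyclist is moving away from the loudspeaker.
Both move, so f' = f · (v − v_o)/(v − v_s).
f' = 519 × (334 − 6.111)/(334 − 8) = 519 × 327.89/326 ≈ 522 Hz.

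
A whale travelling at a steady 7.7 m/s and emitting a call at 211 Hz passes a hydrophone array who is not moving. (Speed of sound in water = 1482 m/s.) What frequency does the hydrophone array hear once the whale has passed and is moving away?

210 Hz

Receding: f₂ = f · v/(v + v_s) = 211 × 1482/1489.7 ≈ 210 Hz.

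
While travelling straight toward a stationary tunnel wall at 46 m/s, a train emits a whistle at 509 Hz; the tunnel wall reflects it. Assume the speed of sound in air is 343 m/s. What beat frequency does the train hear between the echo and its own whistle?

158 Hz

The tunnel wall receives the sound from a moving source: f₁ = f₀ · v/(v − v_e) = 509 × 343/297 ≈ 587.8 Hz.
On the return leg the train is a moving observer: f₂ = f₁ · (v + v_e)/v = 587.8 × 389/343 ≈ 666.7 Hz.
Beat against the emitted tone: |f₂ − f₀| = 2v_e·f₀/(v − v_e) = 2 × 46 × 509/297 ≈ 158 Hz.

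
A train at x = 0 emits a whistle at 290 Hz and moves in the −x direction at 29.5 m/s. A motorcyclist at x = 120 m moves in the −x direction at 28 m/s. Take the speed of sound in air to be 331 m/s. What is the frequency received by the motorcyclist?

289 Hz

The observer lies on the +x side, so the source is heading away from the observer and the observer is heading toward the source.
Both move, so f' = f · (v + v_o)/(v + v_s).
f' = 290 × (331 + 28)/(331 + 29.5) = 290 × 359/360.5 ≈ 289 Hz.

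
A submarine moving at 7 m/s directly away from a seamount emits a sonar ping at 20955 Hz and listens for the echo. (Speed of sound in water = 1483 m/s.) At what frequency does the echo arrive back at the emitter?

20758 Hz

The seamount receives the sound from a moving source: f₁ = f₀ · v/(v + v_e) = 20955 × 1483/1490 ≈ 20857 Hz.
On the return leg the submarine is a moving observer: f₂ = f₁ · (v − v_e)/v = 20857 × 1476/1483 ≈ 20758 Hz.
Equivalently f₂ = f₀ · (v − v_e)/(v + v_e).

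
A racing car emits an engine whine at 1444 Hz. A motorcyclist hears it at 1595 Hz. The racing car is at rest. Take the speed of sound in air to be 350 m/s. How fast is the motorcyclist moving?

f' > f, so the motorcyclist is approaching.
f' = f · (v + v_o)/v ⇒ v_o = v · |f'/f − 1|.
v_o = 350 × |1595/1444 − 1| = 350 × 0.1046 ≈ 37 m/s.

37 m/s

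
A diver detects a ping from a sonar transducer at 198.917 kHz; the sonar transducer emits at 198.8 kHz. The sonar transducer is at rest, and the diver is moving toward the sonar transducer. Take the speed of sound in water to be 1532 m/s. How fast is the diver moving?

0.90 m/s

f' = f · (v + v_o)/v ⇒ v_o = v · |f'/f − 1|.
v_o = 1532 × |198.917/198.8 − 1| = 1532 × 0.0005885 ≈ 0.90 m/s.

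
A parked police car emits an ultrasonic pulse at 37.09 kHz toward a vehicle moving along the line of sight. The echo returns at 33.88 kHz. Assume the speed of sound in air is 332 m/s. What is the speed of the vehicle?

15.0 m/s

Double Doppler shift off a moving reflector: f₂ = f₀ · (v + u)/(v − u) (u > 0 toward emitter).
Rearranging, u = v · (f₂ − f₀)/(f₂ + f₀) = 332 × -3.21/70.97 ≈ -15.0 m/s.
So the vehicle is moving at 15.0 m/s away from the emitter.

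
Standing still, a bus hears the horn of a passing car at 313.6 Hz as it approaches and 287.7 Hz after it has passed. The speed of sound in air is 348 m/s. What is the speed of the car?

15.0 m/s

f₁/f₂ = (v + v_s)/(v − v_s), so v_s = v · (f₁ − f₂)/(f₁ + f₂).
v_s = 348 × (313.6 − 287.7)/(313.6 + 287.7) = 348 × 25.9/601.3 ≈ 15.0 m/s.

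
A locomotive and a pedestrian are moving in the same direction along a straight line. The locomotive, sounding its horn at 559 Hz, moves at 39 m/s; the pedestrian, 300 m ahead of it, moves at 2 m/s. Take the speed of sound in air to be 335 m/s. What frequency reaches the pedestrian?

The pedestrian is ahead, so the locomotive is moving toward it while the pedestrian is moving away from the locomotive.
With source approaching and observer receding, f' = f · (v − v_o)/(v − v_s).
f' = 559 × (335 − 2)/(335 − 39) = 559 × 333/296 ≈ 629 Hz.

629 Hz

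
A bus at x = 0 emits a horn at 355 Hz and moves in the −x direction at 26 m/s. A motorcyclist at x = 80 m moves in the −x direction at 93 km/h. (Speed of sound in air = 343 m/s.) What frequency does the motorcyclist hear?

355 Hz

93 km/h = 25.83 m/s.
The observer lies on the +x side, so the source is heading away from the observer and the observer is heading toward the source.
Both move, so f' = f · (v + v_o)/(v + v_s).
f' = 355 × (343 + 25.83)/(343 + 26) = 355 × 368.83/369 ≈ 355 Hz.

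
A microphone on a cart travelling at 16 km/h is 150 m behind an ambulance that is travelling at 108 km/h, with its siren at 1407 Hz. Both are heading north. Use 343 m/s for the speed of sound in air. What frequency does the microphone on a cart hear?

108 km/h = 30 m/s; 16 km/h = 4.444 m/s.
The microphone on a cart is behind, so the ambulance is moving away from it while the microphone on a cart is moving toward the ambulance.
With source receding and observer approaching, f' = f · (v + v_o)/(v + v_s).
f' = 1407 × (343 + 4.444)/(343 + 30) = 1407 × 347.44/373 ≈ 1311 Hz.

1311 Hz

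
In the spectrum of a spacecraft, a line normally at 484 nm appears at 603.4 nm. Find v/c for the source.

λ'/λ₀ = 1.2467 > 1 (redshift), so the source is receding.
λ'/λ₀ = √((1 + β)/(1 − β)) for a receding source ⇒ β = (r² − 1)/(r² + 1) with r = λ'/λ₀.
β = (1.5542 − 1)/(1.5542 + 1) ≈ 0.217.

0.217c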